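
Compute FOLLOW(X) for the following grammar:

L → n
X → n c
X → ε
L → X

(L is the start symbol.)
To compute FOLLOW(X), find every occurrence of X on a right-hand side N → α X β: add FIRST(β) \ {ε}, and if β is empty or nullable also add FOLLOW(N). Iterate to a fixed point.

In L → X: X is at the end, add FOLLOW(L)

The FOLLOW sets referred to above (computed the same way, to a fixed point):
  FOLLOW(L) = { $ }

Taking the union: FOLLOW(X) = { $ }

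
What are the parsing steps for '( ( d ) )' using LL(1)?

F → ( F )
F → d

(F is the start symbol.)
LL(1) parsing maintains a stack (initially the start symbol over $) and the input. At each step: if the stack top is a terminal, match it against the current input token; if it is a non-terminal N, replace it with the RHS of M[N, lookahead] (the unique production whose predict set contains the lookahead).

Stack is shown with the top on the left.

Stack      Input        Action
------------------------------
F $        ( ( d ) ) $  output F → ( F )
( F ) $    ( ( d ) ) $  match '('
F ) $      ( d ) ) $    output F → ( F )
( F ) ) $  ( d ) ) $    match '('
F ) ) $    d ) ) $      output F → d
d ) ) $    d ) ) $      match 'd'
) ) $      ) ) $        match ')'
) $        ) $          match ')'
$          $            accept

The string is accepted.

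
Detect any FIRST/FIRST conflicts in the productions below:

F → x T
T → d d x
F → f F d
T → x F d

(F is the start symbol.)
No FIRST/FIRST conflicts.

A FIRST/FIRST conflict occurs when two productions N → α and N → β for the same non-terminal have FIRST(α) ∩ FIRST(β) ≠ ∅ (with ε ∈ FIRST of a nullable right-hand side, so two nullable alternatives also conflict).

Productions for F:
  F → x T: FIRST = { 'x' }
  F → f F d: FIRST = { 'f' }
Productions for T:
  T → d d x: FIRST = { 'd' }
  T → x F d: FIRST = { 'x' }

All alternatives of each non-terminal have pairwise disjoint FIRST sets.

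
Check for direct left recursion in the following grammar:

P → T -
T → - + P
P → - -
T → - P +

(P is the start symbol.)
Direct left recursion occurs when N → N α for some non-terminal N (the right-hand side begins with the left-hand side itself).

P → T -: starts with T
T → - + P: starts with '-'
P → - -: starts with '-'
T → - P +: starts with '-'

No direct left recursion found.

Answer: No direct left recursion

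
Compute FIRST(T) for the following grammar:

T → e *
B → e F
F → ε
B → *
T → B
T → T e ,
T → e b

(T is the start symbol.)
{ '*', 'e' }

FIRST sets of the other non-terminals involved (by the same procedure, iterated to a fixed point):
  FIRST(B) = { '*', 'e' }

From T → e *:
  - e is a terminal: add 'e' and stop
From T → B:
  - B is a non-terminal: add FIRST(B) \ {ε} = { '*', 'e' }
    B is not nullable, so stop
From T → T e ,:
  - T is the symbol being defined: contributes nothing new
    T is not nullable, so stop
From T → e b:
  - e is a terminal: add 'e' and stop

Collecting: FIRST(T) = { '*', 'e' }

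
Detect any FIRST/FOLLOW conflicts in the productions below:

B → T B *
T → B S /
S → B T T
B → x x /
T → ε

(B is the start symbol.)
Yes. T → B S '/' with FOLLOW(T) on { 'x' }

A FIRST/FOLLOW conflict occurs when a non-terminal N has a nullable alternative N → β (β ⇒* ε) and another alternative N → α with FIRST(α) ∩ FOLLOW(N) ≠ ∅: on such a lookahead the parser cannot decide between expanding α and letting N vanish via β.

Nullable non-terminals: T.
FIRST sets used below: FIRST(B) = { 'x' }

T: nullable alternative(s) T → ε; FOLLOW(T) = { '/', 'x' }
  T → B S /: FIRST \ {ε} = { 'x' } — overlaps FOLLOW(T) on { 'x' }: CONFLICT
  T → ε: FIRST \ {ε} = { } — this is the only nullable alternative, skip

B, S have no nullable alternative, so no FIRST/FOLLOW check is needed there.

So the grammar has 1 FIRST/FOLLOW conflict (marked CONFLICT above).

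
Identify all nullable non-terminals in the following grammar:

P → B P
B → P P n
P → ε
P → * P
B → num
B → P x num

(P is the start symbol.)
A non-terminal is nullable if it can derive ε (the empty string): either it has an ε-production, or it has a production whose right-hand side consists entirely of nullable non-terminals.

ε-productions: P → ε
So P is immediately nullable.
No further non-terminal can be added: every production for the remaining non-terminals contains a terminal or a non-nullable non-terminal.
Nullable = { 'P' }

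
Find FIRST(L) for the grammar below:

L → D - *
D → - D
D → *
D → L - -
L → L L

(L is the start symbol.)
{ '*', '-' }

FIRST sets of the other non-terminals involved (by the same procedure, iterated to a fixed point):
  FIRST(D) = { '*', '-' }

From L → D - *:
  - D is a non-terminal: add FIRST(D) \ {ε} = { '*', '-' }
    D is not nullable, so stop
From L → L L:
  - L is the symbol being defined: contributes nothing new
    L is not nullable, so stop

Collecting: FIRST(L) = { '*', '-' }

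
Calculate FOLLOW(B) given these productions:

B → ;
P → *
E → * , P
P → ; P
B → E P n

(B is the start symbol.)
{ $ }

B is the start symbol, so $ ∈ FOLLOW(B).
B does not occur on any right-hand side.

Taking the union: FOLLOW(B) = { $ }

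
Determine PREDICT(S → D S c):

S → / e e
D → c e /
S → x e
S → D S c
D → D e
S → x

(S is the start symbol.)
{ 'c' }

PREDICT(S → D S c) = (FIRST(RHS) \ {ε}) ∪ (FOLLOW(S) if ε ∈ FIRST(RHS), i.e. RHS ⇒* ε)
FIRST(D) = { 'c' }
FIRST(D S c) = { 'c' }
ε ∉ FIRST(D S c), so FOLLOW(S) is not added.
PREDICT(S → D S c) = { 'c' }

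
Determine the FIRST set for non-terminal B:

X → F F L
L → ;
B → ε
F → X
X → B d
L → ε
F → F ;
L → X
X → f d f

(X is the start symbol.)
To compute FIRST(B), examine every production with B on the left-hand side, reading each right-hand side left to right until a non-nullable symbol is reached.

From B → ε:
  - ε-production, so ε ∈ FIRST(B)

Collecting: FIRST(B) = { ε }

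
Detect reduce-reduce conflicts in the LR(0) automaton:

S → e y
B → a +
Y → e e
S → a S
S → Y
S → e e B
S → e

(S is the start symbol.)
A reduce-reduce conflict occurs when an LR(0) state has two complete items [A → α .] and [B → β .] — both call for a reduction, and with no lookahead the parser cannot choose between them.

Augment with S' → S and build the canonical LR(0) collection (I0 = CLOSURE({[S' → . S]}), then GOTO on every symbol after a dot until no new states appear). It has 11 states:
  I0: { [S → . Y], [S → . a S], [S → . e e B], [S → . e y], [S → . e], [S' → . S], [Y → . e e] }  — shift
  I1: { [S' → S .] }  — accept
  I2: { [S → Y .] }  — reduce
  I3: { [S → . Y], [S → . a S], [S → . e e B], [S → . e y], [S → . e], [S → a . S], [Y → . e e] }  — shift
  I4: { [S → e . e B], [S → e . y], [S → e .], [Y → e . e] }  — shift, reduce
  I5: { [B → . a +], [S → e e . B], [Y → e e .] }  — shift, reduce
  I6: { [S → e y .] }  — reduce
  I7: { [S → e e B .] }  — reduce
  I8: { [B → a . +] }  — shift
  I9: { [B → a + .] }  — reduce
  I10: { [S → a S .] }  — reduce

No state contains more than one complete item.

Answer: No reduce-reduce conflicts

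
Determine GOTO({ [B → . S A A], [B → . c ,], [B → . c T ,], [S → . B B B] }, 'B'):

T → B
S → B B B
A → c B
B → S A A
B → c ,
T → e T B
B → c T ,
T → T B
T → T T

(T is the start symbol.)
GOTO(I, 'B') = CLOSURE({ [A → αX.β] : [A → α.Xβ] ∈ I, X = 'B' })

Items with dot before 'B', with the dot advanced:
  [S → . B B B] → [S → B . B B]
Closure of the advanced items:
  [S → B . B B] has the dot before B: add [B → . S A A], [B → . c ,], [B → . c T ,]
  [B → . S A A] has the dot before S: add [S → . B B B]

GOTO = { [B → . S A A], [B → . c ,], [B → . c T ,], [S → . B B B], [S → B . B B] }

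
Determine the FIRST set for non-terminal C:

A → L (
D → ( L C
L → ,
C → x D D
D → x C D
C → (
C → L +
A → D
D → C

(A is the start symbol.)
{ '(', ',', 'x' }

FIRST sets of the other non-terminals involved (by the same procedure, iterated to a fixed point):
  FIRST(L) = { ',' }

From C → x D D:
  - x is a terminal: add 'x' and stop
From C → (:
  - '(' is a terminal: add '(' and stop
From C → L +:
  - L is a non-terminal: add FIRST(L) \ {ε} = { ',' }
    L is not nullable, so stop

Collecting: FIRST(C) = { '(', ',', 'x' }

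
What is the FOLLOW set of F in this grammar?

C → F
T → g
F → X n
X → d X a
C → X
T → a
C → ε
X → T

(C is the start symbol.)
{ $ }

To compute FOLLOW(F), find every occurrence of F on a right-hand side N → α F β: add FIRST(β) \ {ε}, and if β is empty or nullable also add FOLLOW(N). Iterate to a fixed point.

In C → F: F is at the end, add FOLLOW(C)

The FOLLOW sets referred to above (computed the same way, to a fixed point):
  FOLLOW(C) = { $ }

Taking the union: FOLLOW(F) = { $ }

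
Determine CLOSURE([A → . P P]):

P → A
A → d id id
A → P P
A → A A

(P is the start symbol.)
To compute CLOSURE, for each item [A → α.Bβ] where B is a non-terminal, add [B → .γ] for all productions B → γ; repeat for the newly added items until nothing changes.

Start with: [A → . P P]
  [A → . P P] has the dot before P: add [P → . A]
  [P → . A] has the dot before A: add [A → . d id id], [A → . A A]
No further items can be added.

CLOSURE = { [A → . A A], [A → . P P], [A → . d id id], [P → . A] }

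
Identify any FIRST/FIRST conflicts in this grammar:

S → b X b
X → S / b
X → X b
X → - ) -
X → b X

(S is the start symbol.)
Yes. X → S '/' b / X → X b on { 'b' }; X → S '/' b / X → b X on { 'b' }; X → X b / X → '-' ')' '-' on { '-' }; X → X b / X → b X on { 'b' }

A FIRST/FIRST conflict occurs when two productions N → α and N → β for the same non-terminal have FIRST(α) ∩ FIRST(β) ≠ ∅ (with ε ∈ FIRST of a nullable right-hand side, so two nullable alternatives also conflict).

FIRST sets of the non-terminals at (or reachable through a nullable prefix from) the front of some alternative:
  FIRST(S) = { 'b' }
  FIRST(X) = { '-', 'b' }

Productions for X:
  X → S / b: FIRST = { 'b' }
  X → X b: FIRST = { '-', 'b' }
  X → - ) -: FIRST = { '-' }
  X → b X: FIRST = { 'b' }
S has only one production, so no FIRST/FIRST conflict is possible there.

Conflict for X: X → S / b and X → X b
  Overlap: { 'b' }
Conflict for X: X → S / b and X → b X
  Overlap: { 'b' }
Conflict for X: X → X b and X → - ) -
  Overlap: { '-' }
Conflict for X: X → X b and X → b X
  Overlap: { 'b' }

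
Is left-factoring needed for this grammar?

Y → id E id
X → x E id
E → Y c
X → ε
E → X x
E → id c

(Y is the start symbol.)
Left-factoring is needed when two productions for the same non-terminal
share a common prefix on the right-hand side.

Productions for X:
  X → x E id
  X → ε
Productions for E:
  E → Y c
  E → X x
  E → id c

No common prefixes found.

Answer: No, left-factoring is not needed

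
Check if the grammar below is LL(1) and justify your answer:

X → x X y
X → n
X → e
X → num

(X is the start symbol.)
Yes, the grammar is LL(1).

A grammar is LL(1) if for each non-terminal N with multiple productions, the predict sets of those productions are pairwise disjoint, where PREDICT(N → α) = (FIRST(α) \ {ε}) ∪ (FOLLOW(N) if α ⇒* ε).

For X:
  PREDICT(X → x X y) = { 'x' }
  PREDICT(X → n) = { 'n' }
  PREDICT(X → e) = { 'e' }
  PREDICT(X → num) = { 'num' }

All predict sets are disjoint. The grammar IS LL(1).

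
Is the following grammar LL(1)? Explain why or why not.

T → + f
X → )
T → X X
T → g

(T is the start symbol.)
Yes, the grammar is LL(1).

Relevant sets:
  FIRST(X) = { ')' }

For T:
  PREDICT(T → '+' f) = { '+' }
  PREDICT(T → X X) = { ')' }
  PREDICT(T → g) = { 'g' }
X has a single production, so nothing to check there.

All predict sets are disjoint. The grammar IS LL(1).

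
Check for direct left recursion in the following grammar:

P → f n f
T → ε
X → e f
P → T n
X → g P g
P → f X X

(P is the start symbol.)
P → f n f: starts with f
T → ε: starts with ε
X → e f: starts with e
P → T n: starts with T
X → g P g: starts with g
P → f X X: starts with f

No direct left recursion found.

Answer: No direct left recursion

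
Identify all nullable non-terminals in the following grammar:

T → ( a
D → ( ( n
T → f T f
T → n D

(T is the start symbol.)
None

A non-terminal is nullable if it can derive ε (the empty string): either it has an ε-production, or it has a production whose right-hand side consists entirely of nullable non-terminals.

There are no ε-productions, so no non-terminal can derive ε.
No non-terminals are nullable.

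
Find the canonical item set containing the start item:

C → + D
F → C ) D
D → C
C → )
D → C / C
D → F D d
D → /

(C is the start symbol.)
First, augment the grammar with C' → C
I₀ = CLOSURE({ [C' → . C] }):
  [C' → . C] has the dot before C: add [C → . + D], [C → . )]
No further items can be added.

I₀ = { [C → . )], [C → . + D], [C' → . C] }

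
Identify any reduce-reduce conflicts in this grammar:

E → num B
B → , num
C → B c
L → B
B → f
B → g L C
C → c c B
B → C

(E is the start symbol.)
Yes — I12: [B → C .] vs [B → g L C .]

A reduce-reduce conflict occurs when an LR(0) state has two complete items [A → α .] and [B → β .] — both call for a reduction, and with no lookahead the parser cannot choose between them.

Augment with E' → E and build the canonical LR(0) collection (I0 = CLOSURE({[E' → . E]}), then GOTO on every symbol after a dot until no new states appear). It has 17 states:
  I0: { [E → . num B], [E' → . E] }  — shift
  I1: { [E' → E .] }  — accept
  I2: { [B → . , num], [B → . C], [B → . f], [B → . g L C], [C → . B c], [C → . c c B], [E → num . B] }  — shift
  I3: { [B → , . num] }  — shift
  I4: { [C → B . c], [E → num B .] }  — shift, reduce
  I5: { [B → C .] }  — reduce
  I6: { [C → c . c B] }  — shift
  I7: { [B → f .] }  — reduce
  I8: { [B → . , num], [B → . C], [B → . f], [B → . g L C], [B → g . L C], [C → . B c], [C → . c c B], [L → . B] }  — shift
  I9: { [C → B . c], [L → B .] }  — shift, reduce
  I10: { [B → . , num], [B → . C], [B → . f], [B → . g L C], [B → g L . C], [C → . B c], [C → . c c B] }  — shift
  I11: { [C → B . c] }  — shift
  I12: { [B → C .], [B → g L C .] }  — 2 reduces
  I13: { [C → B c .] }  — reduce
  I14: { [B → . , num], [B → . C], [B → . f], [B → . g L C], [C → . B c], [C → . c c B], [C → c c . B] }  — shift
  I15: { [C → B . c], [C → c c B .] }  — shift, reduce
  I16: { [B → , num .] }  — reduce

I12 contains complete items [B → C .], [B → g L C .] — reduce-reduce conflict.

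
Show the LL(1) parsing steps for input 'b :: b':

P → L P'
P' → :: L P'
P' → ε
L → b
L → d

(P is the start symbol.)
LL(1) parsing maintains a stack (initially the start symbol over $) and the input. At each step: if the stack top is a terminal, match it against the current input token; if it is a non-terminal N, replace it with the RHS of M[N, lookahead] (the unique production whose predict set contains the lookahead).

Stack is shown with the top on the left.

Stack      Input     Action
---------------------------
P $        b :: b $  output P → L P'
L P' $     b :: b $  output L → b
b P' $     b :: b $  match 'b'
P' $       :: b $    output P' → :: L P'
:: L P' $  :: b $    match '::'
L P' $     b $       output L → b
b P' $     b $       match 'b'
P' $       $         output P' → ε
$          $         accept

The string is accepted.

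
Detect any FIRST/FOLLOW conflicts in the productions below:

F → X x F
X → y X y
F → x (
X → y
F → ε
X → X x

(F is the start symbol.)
No FIRST/FOLLOW conflicts.

A FIRST/FOLLOW conflict occurs when a non-terminal N has a nullable alternative N → β (β ⇒* ε) and another alternative N → α with FIRST(α) ∩ FOLLOW(N) ≠ ∅: on such a lookahead the parser cannot decide between expanding α and letting N vanish via β.

Nullable non-terminals: F.
FIRST sets used below: FIRST(X) = { 'y' }

F: nullable alternative(s) F → ε; FOLLOW(F) = { $ }
  F → X x F: FIRST \ {ε} = { 'y' } — disjoint from FOLLOW(F)
  F → x (: FIRST \ {ε} = { 'x' } — disjoint from FOLLOW(F)
  F → ε: FIRST \ {ε} = { } — this is the only nullable alternative, skip

X has no nullable alternative, so no FIRST/FOLLOW check is needed there.

No FIRST/FOLLOW conflicts found.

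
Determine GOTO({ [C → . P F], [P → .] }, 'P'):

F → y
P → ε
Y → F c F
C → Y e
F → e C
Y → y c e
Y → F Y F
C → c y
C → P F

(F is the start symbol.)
GOTO(I, 'P') = CLOSURE({ [A → αX.β] : [A → α.Xβ] ∈ I, X = 'P' })

Items with dot before 'P', with the dot advanced:
  [C → . P F] → [C → P . F]
Closure of the advanced items:
  [C → P . F] has the dot before F: add [F → . y], [F → . e C]

GOTO = { [C → P . F], [F → . e C], [F → . y] }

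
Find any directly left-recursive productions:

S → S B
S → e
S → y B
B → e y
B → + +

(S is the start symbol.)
S → S B: LEFT RECURSIVE (starts with S)
S → e: starts with e
S → y B: starts with y
B → e y: starts with e
B → + +: starts with '+'

The grammar has direct left recursion on: S.

Answer: Yes, S is left-recursive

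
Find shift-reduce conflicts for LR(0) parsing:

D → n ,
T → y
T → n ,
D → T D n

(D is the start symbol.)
No shift-reduce conflicts

Augment with D' → D and build the canonical LR(0) collection (I0 = CLOSURE({[D' → . D]}), then GOTO on every symbol after a dot until no new states appear). It has 8 states:
  I0: { [D → . T D n], [D → . n ,], [D' → . D], [T → . n ,], [T → . y] }  — shift
  I1: { [D' → D .] }  — accept
  I2: { [D → . T D n], [D → . n ,], [D → T . D n], [T → . n ,], [T → . y] }  — shift
  I3: { [D → n . ,], [T → n . ,] }  — shift
  I4: { [T → y .] }  — reduce
  I5: { [D → n , .], [T → n , .] }  — 2 reduces
  I6: { [D → T D . n] }  — shift
  I7: { [D → T D n .] }  — reduce

No state contains both a complete item and a shift item.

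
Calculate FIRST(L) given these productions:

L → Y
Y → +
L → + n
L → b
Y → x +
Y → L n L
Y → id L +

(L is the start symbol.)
FIRST sets of the other non-terminals involved (by the same procedure, iterated to a fixed point):
  FIRST(Y) = { '+', 'b', 'id', 'x' }

From L → Y:
  - Y is a non-terminal: add FIRST(Y) \ {ε} = { '+', 'b', 'id', 'x' }
    Y is not nullable, so stop
From L → + n:
  - '+' is a terminal: add '+' and stop
From L → b:
  - b is a terminal: add 'b' and stop

Collecting: FIRST(L) = { '+', 'b', 'id', 'x' }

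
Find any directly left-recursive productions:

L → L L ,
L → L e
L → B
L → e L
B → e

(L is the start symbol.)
Direct left recursion occurs when N → N α for some non-terminal N (the right-hand side begins with the left-hand side itself).

L → L L ,: LEFT RECURSIVE (starts with L)
L → L e: LEFT RECURSIVE (starts with L)
L → B: starts with B
L → e L: starts with e
B → e: starts with e

The grammar has direct left recursion on: L.

Answer: Yes, L is left-recursive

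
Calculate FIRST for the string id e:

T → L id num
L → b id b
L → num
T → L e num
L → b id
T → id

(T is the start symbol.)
To compute FIRST(id e), process the symbols left to right:
Symbol id is a terminal. Add 'id' and stop.
FIRST(id e) = { 'id' }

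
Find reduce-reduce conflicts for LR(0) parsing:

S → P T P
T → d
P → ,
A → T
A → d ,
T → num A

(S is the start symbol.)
No reduce-reduce conflicts

A reduce-reduce conflict occurs when an LR(0) state has two complete items [A → α .] and [B → β .] — both call for a reduction, and with no lookahead the parser cannot choose between them.

Augment with S' → S and build the canonical LR(0) collection (I0 = CLOSURE({[S' → . S]}), then GOTO on every symbol after a dot until no new states appear). It has 12 states:
  I0: { [P → . ,], [S → . P T P], [S' → . S] }  — shift
  I1: { [P → , .] }  — reduce
  I2: { [S → P . T P], [T → . d], [T → . num A] }  — shift
  I3: { [S' → S .] }  — accept
  I4: { [P → . ,], [S → P T . P] }  — shift
  I5: { [T → d .] }  — reduce
  I6: { [A → . T], [A → . d ,], [T → . d], [T → . num A], [T → num . A] }  — shift
  I7: { [T → num A .] }  — reduce
  I8: { [A → T .] }  — reduce
  I9: { [A → d . ,], [T → d .] }  — shift, reduce
  I10: { [A → d , .] }  — reduce
  I11: { [S → P T P .] }  — reduce

No state contains more than one complete item.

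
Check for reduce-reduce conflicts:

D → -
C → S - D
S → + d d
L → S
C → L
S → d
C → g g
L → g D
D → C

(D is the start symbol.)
No reduce-reduce conflicts

Augment with D' → D and build the canonical LR(0) collection (I0 = CLOSURE({[D' → . D]}), then GOTO on every symbol after a dot until no new states appear). It has 15 states:
  I0: { [C → . L], [C → . S - D], [C → . g g], [D → . -], [D → . C], [D' → . D], [L → . S], [L → . g D], [S → . + d d], [S → . d] }  — shift
  I1: { [S → + . d d] }  — shift
  I2: { [D → - .] }  — reduce
  I3: { [D → C .] }  — reduce
  I4: { [D' → D .] }  — accept
  I5: { [C → L .] }  — reduce
  I6: { [C → S . - D], [L → S .] }  — shift, reduce
  I7: { [S → d .] }  — reduce
  I8: { [C → . L], [C → . S - D], [C → . g g], [C → g . g], [D → . -], [D → . C], [L → . S], [L → . g D], [L → g . D], [S → . + d d], [S → . d] }  — shift
  I9: { [L → g D .] }  — reduce
  I10: { [C → . L], [C → . S - D], [C → . g g], [C → g . g], [C → g g .], [D → . -], [D → . C], [L → . S], [L → . g D], [L → g . D], [S → . + d d], [S → . d] }  — shift, reduce
  I11: { [C → . L], [C → . S - D], [C → . g g], [C → S - . D], [D → . -], [D → . C], [L → . S], [L → . g D], [S → . + d d], [S → . d] }  — shift
  I12: { [C → S - D .] }  — reduce
  I13: { [S → + d . d] }  — shift
  I14: { [S → + d d .] }  — reduce

No state contains more than one complete item.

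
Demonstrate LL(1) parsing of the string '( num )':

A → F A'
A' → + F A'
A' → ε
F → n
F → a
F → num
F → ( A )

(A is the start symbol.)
Stack is shown with the top on the left.

Stack          Input      Action
--------------------------------
A $            ( num ) $  output A → F A'
F A' $         ( num ) $  output F → ( A )
( A ) A' $     ( num ) $  match '('
A ) A' $       num ) $    output A → F A'
F A' ) A' $    num ) $    output F → num
num A' ) A' $  num ) $    match 'num'
A' ) A' $      ) $        output A' → ε
) A' $         ) $        match ')'
A' $           $          output A' → ε
$              $          accept

The string is accepted.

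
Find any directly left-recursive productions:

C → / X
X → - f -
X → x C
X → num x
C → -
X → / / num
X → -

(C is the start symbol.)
Direct left recursion occurs when N → N α for some non-terminal N (the right-hand side begins with the left-hand side itself).

C → / X: starts with '/'
X → - f -: starts with '-'
X → x C: starts with x
X → num x: starts with num
C → -: starts with '-'
X → / / num: starts with '/'
X → -: starts with '-'

No direct left recursion found.

Answer: No direct left recursion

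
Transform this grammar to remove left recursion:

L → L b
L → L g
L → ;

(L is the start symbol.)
L → ; L'
L' → b L'
L' → g L'
L' → ε

L is directly left-recursive. The standard transformation for
  A → A α₁ | ... | A α_m | β₁ | ... | β_n
is
  A  → β₁ A' | ... | β_n A'
  A' → α₁ A' | ... | α_m A' | ε

L → ; becomes L → ; L'
L → L b becomes L' → b L'
L → L g becomes L' → g L'
Add L' → ε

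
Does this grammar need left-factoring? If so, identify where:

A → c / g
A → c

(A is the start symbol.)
Yes, A has productions with common prefix 'c'

Left-factoring is needed when two productions for the same non-terminal
share a common prefix on the right-hand side.

Productions for A:
  A → c / g
  A → c

Found common prefix 'c' in productions for A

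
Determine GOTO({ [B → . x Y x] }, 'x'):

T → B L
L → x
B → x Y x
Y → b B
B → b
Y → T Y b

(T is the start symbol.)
GOTO(I, 'x') = CLOSURE({ [A → αX.β] : [A → α.Xβ] ∈ I, X = 'x' })

Items with dot before 'x', with the dot advanced:
  [B → . x Y x] → [B → x . Y x]
Closure of the advanced items:
  [B → x . Y x] has the dot before Y: add [Y → . b B], [Y → . T Y b]
  [Y → . T Y b] has the dot before T: add [T → . B L]
  [T → . B L] has the dot before B: add [B → . x Y x], [B → . b]

GOTO = { [B → . b], [B → . x Y x], [B → x . Y x], [T → . B L], [Y → . T Y b], [Y → . b B] }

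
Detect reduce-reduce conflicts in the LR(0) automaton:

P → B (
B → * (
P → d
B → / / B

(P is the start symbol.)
No reduce-reduce conflicts

Augment with P' → P and build the canonical LR(0) collection (I0 = CLOSURE({[P' → . P]}), then GOTO on every symbol after a dot until no new states appear). It has 10 states:
  I0: { [B → . * (], [B → . / / B], [P → . B (], [P → . d], [P' → . P] }  — shift
  I1: { [B → * . (] }  — shift
  I2: { [B → / . / B] }  — shift
  I3: { [P → B . (] }  — shift
  I4: { [P' → P .] }  — accept
  I5: { [P → d .] }  — reduce
  I6: { [P → B ( .] }  — reduce
  I7: { [B → . * (], [B → . / / B], [B → / / . B] }  — shift
  I8: { [B → / / B .] }  — reduce
  I9: { [B → * ( .] }  — reduce

No state contains more than one complete item.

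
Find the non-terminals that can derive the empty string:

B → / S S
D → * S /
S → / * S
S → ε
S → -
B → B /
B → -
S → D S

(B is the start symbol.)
{ 'S' }

ε-productions: S → ε
So S is immediately nullable.
No further non-terminal can be added: every production for the remaining non-terminals contains a terminal or a non-nullable non-terminal.
Nullable = { 'S' }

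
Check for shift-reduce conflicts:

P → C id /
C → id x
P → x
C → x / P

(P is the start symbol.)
Yes — I4: [P → x .] vs [C → x . / P]

Augment with P' → P and build the canonical LR(0) collection (I0 = CLOSURE({[P' → . P]}), then GOTO on every symbol after a dot until no new states appear). It has 10 states:
  I0: { [C → . id x], [C → . x / P], [P → . C id /], [P → . x], [P' → . P] }  — shift
  I1: { [P → C . id /] }  — shift
  I2: { [P' → P .] }  — accept
  I3: { [C → id . x] }  — shift
  I4: { [C → x . / P], [P → x .] }  — shift, reduce
  I5: { [C → . id x], [C → . x / P], [C → x / . P], [P → . C id /], [P → . x] }  — shift
  I6: { [C → x / P .] }  — reduce
  I7: { [C → id x .] }  — reduce
  I8: { [P → C id . /] }  — shift
  I9: { [P → C id / .] }  — reduce

I4 contains reduce item [P → x .] and shift item [C → x . / P] — shift-reduce conflict.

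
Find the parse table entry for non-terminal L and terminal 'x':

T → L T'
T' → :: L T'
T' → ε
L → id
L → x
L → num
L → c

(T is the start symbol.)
To find M[L, 'x'], we find productions for L where 'x' is in the predict set (PREDICT(N → α) = (FIRST(α) \ {ε}) ∪ (FOLLOW(N) if α ⇒* ε)).

L → id: PREDICT = { 'id' }
L → x: PREDICT = { 'x' }
  'x' is in predict set, so this production goes in M[L, 'x']
L → num: PREDICT = { 'num' }
L → c: PREDICT = { 'c' }

M[L, 'x'] = L → x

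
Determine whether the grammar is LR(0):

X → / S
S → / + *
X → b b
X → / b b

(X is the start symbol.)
A grammar is LR(0) if no state in the canonical LR(0) collection has:
  - both a shift item (dot before a terminal) and a complete item (shift-reduce conflict), or
  - two or more complete items (reduce-reduce conflict; the accept item [X' → X .] counts as a complete item here).

Augment with X' → X and build the canonical LR(0) collection (I0 = CLOSURE({[X' → . X]}), then GOTO on every symbol after a dot until no new states appear). It has 11 states:
  I0: { [X → . / S], [X → . / b b], [X → . b b], [X' → . X] }  — shift
  I1: { [S → . / + *], [X → / . S], [X → / . b b] }  — shift
  I2: { [X' → X .] }  — accept
  I3: { [X → b . b] }  — shift
  I4: { [X → b b .] }  — reduce
  I5: { [S → / . + *] }  — shift
  I6: { [X → / S .] }  — reduce
  I7: { [X → / b . b] }  — shift
  I8: { [X → / b b .] }  — reduce
  I9: { [S → / + . *] }  — shift
  I10: { [S → / + * .] }  — reduce

Every state is either a pure shift/goto state or contains exactly one complete item and nothing to shift — no conflicts. The grammar is LR(0).

Answer: Yes, the grammar is LR(0)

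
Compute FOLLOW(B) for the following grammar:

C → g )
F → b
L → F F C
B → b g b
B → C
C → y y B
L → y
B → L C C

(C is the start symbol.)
To compute FOLLOW(B), find every occurrence of B on a right-hand side N → α B β: add FIRST(β) \ {ε}, and if β is empty or nullable also add FOLLOW(N). Iterate to a fixed point.

In C → y y B: B is at the end, add FOLLOW(C)

The FOLLOW sets referred to above (computed the same way, to a fixed point):
  FOLLOW(C) = { $, 'g', 'y' }

Taking the union: FOLLOW(B) = { $, 'g', 'y' }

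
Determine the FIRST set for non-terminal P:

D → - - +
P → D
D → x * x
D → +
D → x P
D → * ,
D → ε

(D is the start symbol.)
{ '*', '+', '-', 'x', ε }

FIRST sets of the other non-terminals involved (by the same procedure, iterated to a fixed point):
  FIRST(D) = { '*', '+', '-', 'x', ε }

From P → D:
  - D is a non-terminal: add FIRST(D) \ {ε} = { '*', '+', '-', 'x' }
    D is nullable and nothing follows, so the whole right-hand side can vanish: ε ∈ FIRST(P)

Collecting: FIRST(P) = { '*', '+', '-', 'x', ε }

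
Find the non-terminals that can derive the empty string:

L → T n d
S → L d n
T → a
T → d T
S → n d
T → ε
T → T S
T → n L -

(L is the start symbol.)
{ 'T' }

ε-productions: T → ε
So T is immediately nullable.
No further non-terminal can be added: every production for the remaining non-terminals contains a terminal or a non-nullable non-terminal.
Nullable = { 'T' }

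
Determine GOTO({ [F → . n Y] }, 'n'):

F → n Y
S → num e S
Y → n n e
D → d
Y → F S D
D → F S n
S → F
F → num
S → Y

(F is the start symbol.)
{ [F → . n Y], [F → . num], [F → n . Y], [Y → . F S D], [Y → . n n e] }

GOTO(I, 'n') = CLOSURE({ [A → αX.β] : [A → α.Xβ] ∈ I, X = 'n' })

Items with dot before 'n', with the dot advanced:
  [F → . n Y] → [F → n . Y]
Closure of the advanced items:
  [F → n . Y] has the dot before Y: add [Y → . n n e], [Y → . F S D]
  [Y → . F S D] has the dot before F: add [F → . n Y], [F → . num]

GOTO = { [F → . n Y], [F → . num], [F → n . Y], [Y → . F S D], [Y → . n n e] }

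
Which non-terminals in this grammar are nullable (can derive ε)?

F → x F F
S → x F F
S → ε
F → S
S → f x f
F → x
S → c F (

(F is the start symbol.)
{ 'F', 'S' }

A non-terminal is nullable if it can derive ε (the empty string): either it has an ε-production, or it has a production whose right-hand side consists entirely of nullable non-terminals.

ε-productions: S → ε
So S is immediately nullable.
F → S: every symbol on the right is nullable, so F is nullable too.
Every non-terminal is now nullable.
Nullable = { 'F', 'S' }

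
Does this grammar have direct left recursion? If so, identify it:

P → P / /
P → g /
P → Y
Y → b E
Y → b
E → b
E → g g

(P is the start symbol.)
Yes, P is left-recursive

P → P / /: LEFT RECURSIVE (starts with P)
P → g /: starts with g
P → Y: starts with Y
Y → b E: starts with b
Y → b: starts with b
E → b: starts with b
E → g g: starts with g

The grammar has direct left recursion on: P.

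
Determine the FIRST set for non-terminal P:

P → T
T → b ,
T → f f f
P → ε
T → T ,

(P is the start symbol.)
To compute FIRST(P), examine every production with P on the left-hand side, reading each right-hand side left to right until a non-nullable symbol is reached.

FIRST sets of the other non-terminals involved (by the same procedure, iterated to a fixed point):
  FIRST(T) = { 'b', 'f' }

From P → T:
  - T is a non-terminal: add FIRST(T) \ {ε} = { 'b', 'f' }
    T is not nullable, so stop
From P → ε:
  - ε-production, so ε ∈ FIRST(P)

Collecting: FIRST(P) = { 'b', 'f', ε }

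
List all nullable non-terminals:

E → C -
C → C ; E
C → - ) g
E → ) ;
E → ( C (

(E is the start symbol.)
None

There are no ε-productions, so no non-terminal can derive ε.
No non-terminals are nullable.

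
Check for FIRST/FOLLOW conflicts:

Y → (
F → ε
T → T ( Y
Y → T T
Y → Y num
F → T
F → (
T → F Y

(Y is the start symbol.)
Nullable non-terminals: F.
FIRST sets used below: FIRST(T) = { '(' }

F: nullable alternative(s) F → ε; FOLLOW(F) = { '(' }
  F → ε: FIRST \ {ε} = { } — this is the only nullable alternative, skip
  F → T: FIRST \ {ε} = { '(' } — overlaps FOLLOW(F) on { '(' }: CONFLICT
  F → (: FIRST \ {ε} = { '(' } — overlaps FOLLOW(F) on { '(' }: CONFLICT

T, Y have no nullable alternative, so no FIRST/FOLLOW check is needed there.

So the grammar has 2 FIRST/FOLLOW conflicts (marked CONFLICT above).

Answer: Yes. F → T with FOLLOW(F) on { '(' }; F → '(' with FOLLOW(F) on { '(' }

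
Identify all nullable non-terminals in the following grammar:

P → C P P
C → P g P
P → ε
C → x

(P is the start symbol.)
ε-productions: P → ε
So P is immediately nullable.
No further non-terminal can be added: every production for the remaining non-terminals contains a terminal or a non-nullable non-terminal.
Nullable = { 'P' }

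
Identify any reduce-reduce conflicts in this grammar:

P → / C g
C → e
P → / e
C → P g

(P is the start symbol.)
Yes — I5: [C → e .] vs [P → / e .]

Augment with P' → P and build the canonical LR(0) collection (I0 = CLOSURE({[P' → . P]}), then GOTO on every symbol after a dot until no new states appear). It has 8 states:
  I0: { [P → . / C g], [P → . / e], [P' → . P] }  — shift
  I1: { [C → . P g], [C → . e], [P → . / C g], [P → . / e], [P → / . C g], [P → / . e] }  — shift
  I2: { [P' → P .] }  — accept
  I3: { [P → / C . g] }  — shift
  I4: { [C → P . g] }  — shift
  I5: { [C → e .], [P → / e .] }  — 2 reduces
  I6: { [C → P g .] }  — reduce
  I7: { [P → / C g .] }  — reduce

I5 contains complete items [C → e .], [P → / e .] — reduce-reduce conflict.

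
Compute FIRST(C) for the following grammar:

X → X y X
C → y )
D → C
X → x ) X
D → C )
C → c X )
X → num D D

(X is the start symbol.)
{ 'c', 'y' }

To compute FIRST(C), examine every production with C on the left-hand side, reading each right-hand side left to right until a non-nullable symbol is reached.

From C → y ):
  - y is a terminal: add 'y' and stop
From C → c X ):
  - c is a terminal: add 'c' and stop

Collecting: FIRST(C) = { 'c', 'y' }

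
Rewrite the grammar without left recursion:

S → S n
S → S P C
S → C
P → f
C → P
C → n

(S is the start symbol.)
S is directly left-recursive. The standard transformation for
  A → A α₁ | ... | A α_m | β₁ | ... | β_n
is
  A  → β₁ A' | ... | β_n A'
  A' → α₁ A' | ... | α_m A' | ε

S → C becomes S → C S'
S → S n becomes S' → n S'
S → S P C becomes S' → P C S'
Add S' → ε

Productions for other non-terminals are unchanged:
  P → f
  C → P
  C → n

Resulting grammar:
S → C S'
S' → n S'
S' → P C S'
S' → ε
P → f
C → P
C → n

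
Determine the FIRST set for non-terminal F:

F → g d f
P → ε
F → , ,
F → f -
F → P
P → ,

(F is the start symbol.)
{ ',', 'f', 'g', ε }

To compute FIRST(F), examine every production with F on the left-hand side, reading each right-hand side left to right until a non-nullable symbol is reached.

FIRST sets of the other non-terminals involved (by the same procedure, iterated to a fixed point):
  FIRST(P) = { ',', ε }

From F → g d f:
  - g is a terminal: add 'g' and stop
From F → , ,:
  - ',' is a terminal: add ',' and stop
From F → f -:
  - f is a terminal: add 'f' and stop
From F → P:
  - P is a non-terminal: add FIRST(P) \ {ε} = { ',' }
    P is nullable and nothing follows, so the whole right-hand side can vanish: ε ∈ FIRST(F)

Collecting: FIRST(F) = { ',', 'f', 'g', ε }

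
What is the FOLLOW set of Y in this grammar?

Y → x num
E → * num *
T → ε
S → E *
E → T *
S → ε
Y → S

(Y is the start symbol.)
To compute FOLLOW(Y), find every occurrence of Y on a right-hand side N → α Y β: add FIRST(β) \ {ε}, and if β is empty or nullable also add FOLLOW(N). Iterate to a fixed point.

Y is the start symbol, so $ ∈ FOLLOW(Y).
Y does not occur on any right-hand side.

Taking the union: FOLLOW(Y) = { $ }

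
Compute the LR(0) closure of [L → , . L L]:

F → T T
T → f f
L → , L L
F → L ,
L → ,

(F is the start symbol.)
{ [L → , . L L], [L → . , L L], [L → . ,] }

To compute CLOSURE, for each item [A → α.Bβ] where B is a non-terminal, add [B → .γ] for all productions B → γ; repeat for the newly added items until nothing changes.

Start with: [L → , . L L]
  [L → , . L L] has the dot before L: add [L → . , L L], [L → . ,]
No further items can be added.

CLOSURE = { [L → , . L L], [L → . , L L], [L → . ,] }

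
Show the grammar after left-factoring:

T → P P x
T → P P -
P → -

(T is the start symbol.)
T → P P T'
T' → x
T' → -
P → -

Left-factoring transforms A → αβ₁ | αβ₂ into A → αA' and A' → β₁ | β₂
(α is the longest common prefix among the alternatives). Repeat until
no nonterminal has two alternatives with a common prefix.

Round 1: T has alternatives sharing prefix 'P P'. Introduce T': T → P P T'
  Add: T' → x
  Add: T' → -

No remaining common prefixes — done.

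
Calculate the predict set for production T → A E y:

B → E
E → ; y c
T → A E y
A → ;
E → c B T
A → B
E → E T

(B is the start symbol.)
PREDICT(T → A E y) = (FIRST(RHS) \ {ε}) ∪ (FOLLOW(T) if ε ∈ FIRST(RHS), i.e. RHS ⇒* ε)
FIRST(A) = { ';', 'c' }
FIRST(A E y) = { ';', 'c' }
ε ∉ FIRST(A E y), so FOLLOW(T) is not added.
PREDICT(T → A E y) = { ';', 'c' }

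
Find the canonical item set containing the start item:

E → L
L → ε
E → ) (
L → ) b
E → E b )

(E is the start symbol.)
{ [E → . ) (], [E → . E b )], [E → . L], [E' → . E], [L → . ) b], [L → .] }

First, augment the grammar with E' → E
I₀ = CLOSURE({ [E' → . E] }):
  [E' → . E] has the dot before E: add [E → . L], [E → . ) (], [E → . E b )]
  [E → . L] has the dot before L: add [L → .], [L → . ) b]
No further items can be added.

I₀ = { [E → . ) (], [E → . E b )], [E → . L], [E' → . E], [L → . ) b], [L → .] }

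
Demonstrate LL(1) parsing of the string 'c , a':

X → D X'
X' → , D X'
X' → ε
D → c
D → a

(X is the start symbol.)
LL(1) parsing maintains a stack (initially the start symbol over $) and the input. At each step: if the stack top is a terminal, match it against the current input token; if it is a non-terminal N, replace it with the RHS of M[N, lookahead] (the unique production whose predict set contains the lookahead).

Stack is shown with the top on the left.

Stack     Input    Action
-------------------------
X $       c , a $  output X → D X'
D X' $    c , a $  output D → c
c X' $    c , a $  match 'c'
X' $      , a $    output X' → , D X'
, D X' $  , a $    match ','
D X' $    a $      output D → a
a X' $    a $      match 'a'
X' $      $        output X' → ε
$         $        accept

The string is accepted.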